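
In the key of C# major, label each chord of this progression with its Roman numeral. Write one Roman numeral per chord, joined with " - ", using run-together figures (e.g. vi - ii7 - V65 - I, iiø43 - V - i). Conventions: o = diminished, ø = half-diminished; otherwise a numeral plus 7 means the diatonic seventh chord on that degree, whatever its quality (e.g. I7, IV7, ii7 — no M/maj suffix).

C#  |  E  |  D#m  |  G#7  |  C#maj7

I - bIII - ii - V7 - I7

C# has root C#, degree 1 in C# major, so I.
E: E with this quality isn't in the key; it's bIII, borrowed from the parallel minor.
D#m has root D#, degree 2 in C# major, so ii.
G#7 has root G#, degree 5 in C# major, so V7.
C#maj7 has root C#, degree 1 in C# major, so I7.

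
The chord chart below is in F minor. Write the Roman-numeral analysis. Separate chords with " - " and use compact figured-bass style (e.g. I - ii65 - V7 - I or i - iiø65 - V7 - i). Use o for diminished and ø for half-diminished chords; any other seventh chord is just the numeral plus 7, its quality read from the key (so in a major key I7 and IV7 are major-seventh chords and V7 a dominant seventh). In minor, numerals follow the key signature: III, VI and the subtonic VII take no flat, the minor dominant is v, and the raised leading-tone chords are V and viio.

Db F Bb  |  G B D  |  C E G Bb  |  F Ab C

iv6 - V/V - V7 - i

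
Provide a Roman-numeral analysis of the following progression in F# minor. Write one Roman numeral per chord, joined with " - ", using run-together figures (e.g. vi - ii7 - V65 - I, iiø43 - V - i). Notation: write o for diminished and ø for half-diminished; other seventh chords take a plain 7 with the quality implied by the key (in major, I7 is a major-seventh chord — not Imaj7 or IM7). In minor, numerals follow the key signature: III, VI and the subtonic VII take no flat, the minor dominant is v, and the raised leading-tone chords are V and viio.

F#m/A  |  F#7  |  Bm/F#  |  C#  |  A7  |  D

F#m/A: root F# is the tonic; minor triad there is i6.
F#7: a dominant seventh chord on F#, the applied dominant of iv → V7/iv.
Bm/F#: minor triad on B = scale degree 4 → iv64.
C#: major triad on C# = scale degree 5 → V.
A7: chromatic; A is V of VI, so V7/VI.
D: root D is the submediant; major triad there is VI.

i6 - V7/iv - iv64 - V - V7/VI - VI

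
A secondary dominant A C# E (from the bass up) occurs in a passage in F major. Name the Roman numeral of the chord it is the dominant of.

vi

The chord is a major triad on A.
A dominant resolves down a perfect fifth: A → D. In F major, D is scale degree 6, i.e. vi.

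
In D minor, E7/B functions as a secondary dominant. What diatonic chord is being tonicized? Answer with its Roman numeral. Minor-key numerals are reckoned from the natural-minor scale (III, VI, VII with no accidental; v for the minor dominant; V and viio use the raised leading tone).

V

The chord is a dominant seventh chord on E.
A dominant resolves down a perfect fifth: E → A. In D minor, A is scale degree 5, i.e. V.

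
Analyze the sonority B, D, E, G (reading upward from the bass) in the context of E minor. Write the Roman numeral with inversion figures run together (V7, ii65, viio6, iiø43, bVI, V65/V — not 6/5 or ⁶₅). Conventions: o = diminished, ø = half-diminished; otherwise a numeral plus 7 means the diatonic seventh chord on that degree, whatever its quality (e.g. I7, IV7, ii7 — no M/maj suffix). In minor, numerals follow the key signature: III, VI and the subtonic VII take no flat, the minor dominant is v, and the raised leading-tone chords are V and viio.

i43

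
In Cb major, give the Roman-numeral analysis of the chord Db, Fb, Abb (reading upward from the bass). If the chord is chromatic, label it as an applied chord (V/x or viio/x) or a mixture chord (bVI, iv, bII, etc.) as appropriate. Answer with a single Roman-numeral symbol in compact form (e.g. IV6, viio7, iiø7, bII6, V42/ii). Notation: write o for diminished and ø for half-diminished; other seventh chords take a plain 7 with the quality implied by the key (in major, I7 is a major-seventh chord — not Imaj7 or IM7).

The pitches Db-Fb-Abb form a diminished triad rooted on Db.
Db is the second degree of Cb major. This is the diminished supertonic triad, borrowed from the parallel minor.

iio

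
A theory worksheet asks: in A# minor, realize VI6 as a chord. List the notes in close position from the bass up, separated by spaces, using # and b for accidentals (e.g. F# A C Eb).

A# C# F#

In A# minor, the sixth degree is F#, and the diatonic chord built there is a major triad.
Stacking thirds from F# gives F#-A#-C#.
With the 6 figure the chord is in first inversion; from the bass A# upward in close position it reads A#-C#-F#.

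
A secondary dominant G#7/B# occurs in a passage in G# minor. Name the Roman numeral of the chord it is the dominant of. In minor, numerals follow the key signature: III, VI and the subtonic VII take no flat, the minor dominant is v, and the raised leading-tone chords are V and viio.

The chord is a dominant seventh chord on G#.
A dominant resolves down a perfect fifth: G# → C#. In G# minor, C# is scale degree 4, i.e. iv.

iv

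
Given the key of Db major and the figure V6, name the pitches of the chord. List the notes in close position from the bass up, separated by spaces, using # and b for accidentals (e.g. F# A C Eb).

C Eb Ab

In Db major, scale degree 5 is Ab, and the diatonic chord built there is a major triad.
That chord is spelled Ab-C-Eb.
With the 6 figure the chord is in first inversion; from the bass C upward in close position it reads C-Eb-Ab.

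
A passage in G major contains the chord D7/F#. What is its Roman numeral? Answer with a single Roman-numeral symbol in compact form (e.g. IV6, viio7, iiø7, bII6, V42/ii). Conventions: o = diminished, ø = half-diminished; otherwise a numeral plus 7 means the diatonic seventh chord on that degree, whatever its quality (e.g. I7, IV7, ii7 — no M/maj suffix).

V65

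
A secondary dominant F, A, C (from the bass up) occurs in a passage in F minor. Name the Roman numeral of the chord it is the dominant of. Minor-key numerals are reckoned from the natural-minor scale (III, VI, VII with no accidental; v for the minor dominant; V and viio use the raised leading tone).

iv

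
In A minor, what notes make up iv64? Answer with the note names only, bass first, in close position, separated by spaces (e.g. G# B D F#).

A D F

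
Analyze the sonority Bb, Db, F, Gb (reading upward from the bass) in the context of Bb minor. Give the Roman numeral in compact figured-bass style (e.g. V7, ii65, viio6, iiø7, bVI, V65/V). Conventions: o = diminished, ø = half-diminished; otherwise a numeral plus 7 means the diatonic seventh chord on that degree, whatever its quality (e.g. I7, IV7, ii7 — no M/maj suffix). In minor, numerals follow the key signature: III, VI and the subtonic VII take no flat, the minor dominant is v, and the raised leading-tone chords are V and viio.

Stacked in thirds the chord is Gb-Bb-Db-F: a major seventh chord on Gb.
Gb is scale degree 6 in Bb minor, and a major seventh chord on that degree is written VI7.
With Bb in the bass the chord is in first inversion, so the figured bass is 65.

VI65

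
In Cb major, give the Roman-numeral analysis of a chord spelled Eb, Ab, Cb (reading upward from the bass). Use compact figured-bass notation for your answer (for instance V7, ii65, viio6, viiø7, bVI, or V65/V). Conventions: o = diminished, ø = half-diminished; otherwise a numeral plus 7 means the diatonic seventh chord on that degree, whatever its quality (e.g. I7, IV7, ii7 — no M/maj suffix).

vi64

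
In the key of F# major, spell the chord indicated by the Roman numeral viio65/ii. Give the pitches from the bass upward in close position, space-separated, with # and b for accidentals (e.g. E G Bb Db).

A# C# E F##

viio65/ii is a secondary leading-tone chord. The target ii is G# in F# major; the applied chord is rooted a semitone below, on F##.
Building a fully diminished seventh chord on F## gives F##-A#-C#-E.
With the 65 figure the chord is in first inversion; from the bass A# upward in close position it reads A#-C#-E-F##.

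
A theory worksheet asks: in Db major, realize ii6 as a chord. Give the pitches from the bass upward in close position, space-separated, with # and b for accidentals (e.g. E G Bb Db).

The numeral's case and figure indicate a minor triad. In Db major its root, the second degree, is Eb.
Stacking thirds from Eb gives Eb-Gb-Bb.
With the 6 figure the chord is in first inversion; from the bass Gb upward in close position it reads Gb-Bb-Eb.

Gb Bb Eb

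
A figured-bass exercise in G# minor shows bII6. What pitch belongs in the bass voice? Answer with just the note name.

bII in G# minor has root A; the chord is A-C#-E.
The figure 6 means first inversion — the third is in the bass.

C#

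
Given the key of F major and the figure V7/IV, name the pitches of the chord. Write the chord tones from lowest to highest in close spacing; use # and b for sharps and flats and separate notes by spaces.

The slash means an applied dominant: we want the dominant of IV. In F major, IV is Bb major, and its dominant is built on F.
Building a dominant seventh chord on F gives F-A-C-Eb.

F A C Eb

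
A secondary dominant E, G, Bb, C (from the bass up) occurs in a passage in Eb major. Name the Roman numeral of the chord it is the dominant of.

ii

The chord is a dominant seventh chord on C.
A dominant resolves down a perfect fifth: C → F. In Eb major, F is scale degree 2, i.e. ii.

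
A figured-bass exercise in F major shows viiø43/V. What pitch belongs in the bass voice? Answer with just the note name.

F

The applied chord viiø43/V is rooted on B: B-D-F-A.
The figure 43 means second inversion — the fifth is in the bass.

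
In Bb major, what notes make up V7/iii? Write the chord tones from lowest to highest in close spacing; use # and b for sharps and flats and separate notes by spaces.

The slash means an applied dominant: we want the dominant of iii. In Bb major, iii is D minor, and its dominant is built on A.
Building a dominant seventh chord on A gives A-C#-E-G.

A C# E G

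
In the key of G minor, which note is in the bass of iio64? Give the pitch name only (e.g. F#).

Eb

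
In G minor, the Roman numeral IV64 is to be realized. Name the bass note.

IV in G minor has root C; the chord is C-E-G.
The figure 64 means second inversion — the fifth is in the bass.

G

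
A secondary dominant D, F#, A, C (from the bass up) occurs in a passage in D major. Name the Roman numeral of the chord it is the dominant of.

IV

The chord is a dominant seventh chord on D.
A dominant resolves down a perfect fifth: D → G. In D major, G is scale degree 4, i.e. IV.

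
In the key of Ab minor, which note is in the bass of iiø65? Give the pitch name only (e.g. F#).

Db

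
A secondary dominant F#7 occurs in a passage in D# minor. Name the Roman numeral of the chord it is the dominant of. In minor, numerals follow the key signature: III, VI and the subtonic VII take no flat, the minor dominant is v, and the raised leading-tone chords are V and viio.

The chord is a dominant seventh chord on F#.
A dominant resolves down a perfect fifth: F# → B. In D# minor, B is scale degree 6, i.e. VI.

VI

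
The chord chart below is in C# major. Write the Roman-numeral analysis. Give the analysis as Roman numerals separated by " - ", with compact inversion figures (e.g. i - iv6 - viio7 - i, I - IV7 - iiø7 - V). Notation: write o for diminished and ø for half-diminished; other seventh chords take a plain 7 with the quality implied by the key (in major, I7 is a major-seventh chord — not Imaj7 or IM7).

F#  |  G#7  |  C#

F#: root F# is the subdominant; major triad there is IV.
G#7: root G# is the dominant; dominant seventh chord there is V7.
C# has root C#, degree 1 in C# major, so I.

IV - V7 - I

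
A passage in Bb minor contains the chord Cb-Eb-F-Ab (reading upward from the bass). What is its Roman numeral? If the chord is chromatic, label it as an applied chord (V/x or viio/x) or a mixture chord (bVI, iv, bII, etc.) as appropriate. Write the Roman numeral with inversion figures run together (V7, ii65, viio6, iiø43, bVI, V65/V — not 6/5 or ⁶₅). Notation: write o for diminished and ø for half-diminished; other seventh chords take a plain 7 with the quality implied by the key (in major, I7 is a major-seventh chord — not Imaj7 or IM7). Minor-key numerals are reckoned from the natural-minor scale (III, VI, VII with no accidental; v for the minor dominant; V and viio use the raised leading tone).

The pitches F-Ab-Cb-Eb form a half-diminished seventh chord rooted on F.
F sits a half step below Gb (VI in Bb minor); a diminished chord there is the applied leading-tone chord of VI.
With Cb in the bass the chord is in second inversion, so the figured bass is 43.

viiø43/VI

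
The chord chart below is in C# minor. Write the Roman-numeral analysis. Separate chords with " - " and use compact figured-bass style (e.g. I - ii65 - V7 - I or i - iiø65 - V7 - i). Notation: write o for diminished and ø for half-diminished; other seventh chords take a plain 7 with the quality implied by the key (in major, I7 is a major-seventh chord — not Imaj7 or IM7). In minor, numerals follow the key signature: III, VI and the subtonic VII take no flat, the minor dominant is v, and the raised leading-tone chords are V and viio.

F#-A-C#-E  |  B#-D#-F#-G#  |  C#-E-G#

F#-A-C#-E: root F# is the subdominant; minor seventh chord there is iv7.
B#-D#-F#-G#: dominant seventh chord on G# = scale degree 5 → V65.
C#-E-G#: root C# is the tonic; minor triad there is i.

iv7 - V65 - i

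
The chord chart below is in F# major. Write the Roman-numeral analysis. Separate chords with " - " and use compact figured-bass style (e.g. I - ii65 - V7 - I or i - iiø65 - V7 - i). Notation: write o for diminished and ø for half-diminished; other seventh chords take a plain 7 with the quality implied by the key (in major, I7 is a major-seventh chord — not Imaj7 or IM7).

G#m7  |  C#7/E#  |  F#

G#m7: root G# is the supertonic; minor seventh chord there is ii7.
C#7/E#: root C# is the dominant; dominant seventh chord there is V65.
F# has root F#, degree 1 in F# major, so I.

ii7 - V65 - I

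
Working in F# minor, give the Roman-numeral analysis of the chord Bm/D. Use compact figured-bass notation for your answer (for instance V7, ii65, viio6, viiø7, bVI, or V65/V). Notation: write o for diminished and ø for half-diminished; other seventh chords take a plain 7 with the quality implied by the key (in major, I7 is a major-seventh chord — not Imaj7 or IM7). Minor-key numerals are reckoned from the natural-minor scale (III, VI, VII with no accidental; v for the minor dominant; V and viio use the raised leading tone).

iv6

Stacked in thirds the chord is B-D-F#: a minor triad on B.
B is scale degree 4 in F# minor, and a minor triad on that degree is written iv.
With D in the bass the chord is in first inversion, so the figured bass is 6.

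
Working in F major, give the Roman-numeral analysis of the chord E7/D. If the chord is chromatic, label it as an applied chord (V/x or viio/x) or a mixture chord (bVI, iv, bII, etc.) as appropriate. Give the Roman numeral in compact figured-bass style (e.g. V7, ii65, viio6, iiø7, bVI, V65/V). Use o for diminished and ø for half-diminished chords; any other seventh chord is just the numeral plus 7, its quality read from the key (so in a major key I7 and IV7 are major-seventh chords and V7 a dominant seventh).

V42/iii

The pitches E-G#-B-D form a dominant seventh chord rooted on E.
E is not a diatonic chord root with this quality in F major, but it lies a perfect fifth above A (iii), so the chord functions as an applied dominant of iii.
With D in the bass the chord is in third inversion, so the figured bass is 42.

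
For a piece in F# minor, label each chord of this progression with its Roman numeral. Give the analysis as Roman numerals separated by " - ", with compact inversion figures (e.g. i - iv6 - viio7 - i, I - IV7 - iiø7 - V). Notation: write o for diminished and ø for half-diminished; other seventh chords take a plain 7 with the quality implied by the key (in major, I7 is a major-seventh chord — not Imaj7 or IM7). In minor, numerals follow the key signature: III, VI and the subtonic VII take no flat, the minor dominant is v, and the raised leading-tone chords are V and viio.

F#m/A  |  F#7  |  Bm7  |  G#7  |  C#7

i6 - V7/iv - iv7 - V7/V - V7

F#m/A has root F#, degree 1 in F# minor, so i6.
F#7: a dominant seventh chord on F#, the applied dominant of iv → V7/iv.
Bm7 has root B, degree 4 in F# minor, so iv7.
G#7 is the secondary dominant of V (dominant seventh chord on G#): V7/V.
C#7: root C# is the dominant; dominant seventh chord there is V7.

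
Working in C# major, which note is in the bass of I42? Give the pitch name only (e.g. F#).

B#

I in C# major has root C#; the chord is C#-E#-G#-B#.
The figure 42 means third inversion — the seventh is in the bass.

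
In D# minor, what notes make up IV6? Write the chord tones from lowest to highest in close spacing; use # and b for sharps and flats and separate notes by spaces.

B# D# G#

Scale degree 4 in D# minor is G#; here the chord built on it is altered to a major triad. IV6 is the major subdominant, borrowed from the parallel major.
So the chord is G#-B#-D#.
With the 6 figure the chord is in first inversion; from the bass B# upward in close position it reads B#-D#-G#.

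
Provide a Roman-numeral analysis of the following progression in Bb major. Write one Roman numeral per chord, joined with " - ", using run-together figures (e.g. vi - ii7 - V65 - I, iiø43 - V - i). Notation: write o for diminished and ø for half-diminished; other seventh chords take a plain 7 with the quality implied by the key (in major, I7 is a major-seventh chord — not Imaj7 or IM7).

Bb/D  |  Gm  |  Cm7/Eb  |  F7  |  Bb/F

I6 - vi - ii65 - V7 - I64

Bb/D: root Bb is the tonic; major triad there is I6.
Gm: root G is the submediant; minor triad there is vi.
Cm7/Eb has root C, degree 2 in Bb major, so ii65.
F7 has root F, degree 5 in Bb major, so V7.
Bb/F: root Bb is the tonic; major triad there is I64.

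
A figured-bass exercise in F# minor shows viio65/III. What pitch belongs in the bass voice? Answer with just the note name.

The applied chord viio65/III is rooted on G#: G#-B-D-F.
The figure 65 means first inversion — the third is in the bass.

B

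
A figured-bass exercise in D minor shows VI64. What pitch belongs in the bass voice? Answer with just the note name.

F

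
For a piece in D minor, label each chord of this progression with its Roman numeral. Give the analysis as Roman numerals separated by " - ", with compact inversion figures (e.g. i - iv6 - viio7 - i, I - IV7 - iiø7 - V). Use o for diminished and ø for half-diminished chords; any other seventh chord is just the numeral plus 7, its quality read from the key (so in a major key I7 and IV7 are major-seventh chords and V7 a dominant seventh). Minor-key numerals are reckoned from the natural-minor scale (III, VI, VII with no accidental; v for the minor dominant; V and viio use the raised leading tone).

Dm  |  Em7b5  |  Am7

Dm has root D, degree 1 in D minor, so i.
Em7b5: half-diminished seventh chord on E = scale degree 2 → iiø7.
Am7 has root A, degree 5 in D minor, so v7.

i - iiø7 - v7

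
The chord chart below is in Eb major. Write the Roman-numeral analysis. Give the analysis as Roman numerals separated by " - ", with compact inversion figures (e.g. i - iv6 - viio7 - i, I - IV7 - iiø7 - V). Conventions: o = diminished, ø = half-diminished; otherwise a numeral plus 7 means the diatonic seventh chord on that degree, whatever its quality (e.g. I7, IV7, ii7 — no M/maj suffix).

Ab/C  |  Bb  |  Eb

IV6 - V - I

Ab/C has root Ab, degree 4 in Eb major, so IV6.
Bb: root Bb is the dominant; major triad there is V.
Eb: root Eb is the tonic; major triad there is I.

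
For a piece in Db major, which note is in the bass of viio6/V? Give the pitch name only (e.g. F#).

The applied chord viio6/V is rooted on G: G-Bb-Db.
The figure 6 means first inversion — the third is in the bass.

Bb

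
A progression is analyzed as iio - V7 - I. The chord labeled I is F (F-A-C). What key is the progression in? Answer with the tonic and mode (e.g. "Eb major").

F major

The anchor chord is a major triad on F, labeled I.
If F is scale degree 1 and the mode makes that degree carry a major triad, the tonic is F and the mode is major.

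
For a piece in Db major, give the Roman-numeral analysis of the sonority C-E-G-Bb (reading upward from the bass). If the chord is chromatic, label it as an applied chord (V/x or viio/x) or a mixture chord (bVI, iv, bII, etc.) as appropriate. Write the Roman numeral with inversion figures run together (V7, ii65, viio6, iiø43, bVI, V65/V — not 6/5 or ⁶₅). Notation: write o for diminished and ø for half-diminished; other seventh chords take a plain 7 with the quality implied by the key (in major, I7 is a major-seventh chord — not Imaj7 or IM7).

V7/iii

The pitches C-E-G-Bb form a dominant seventh chord rooted on C.
C is not a diatonic chord root with this quality in Db major, but it lies a perfect fifth above F (iii), so the chord functions as an applied dominant of iii.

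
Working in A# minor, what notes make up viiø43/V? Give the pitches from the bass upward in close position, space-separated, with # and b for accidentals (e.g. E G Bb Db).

A# C## D## F##

The slash marks an applied leading-tone chord: viio of V. In A# minor, V is E#, so the leading tone to it is D##, a half step below.
Building a half-diminished seventh chord on D## gives D##-F##-A#-C##.
With the 43 figure the chord is in second inversion; from the bass A# upward in close position it reads A#-C##-D##-F##.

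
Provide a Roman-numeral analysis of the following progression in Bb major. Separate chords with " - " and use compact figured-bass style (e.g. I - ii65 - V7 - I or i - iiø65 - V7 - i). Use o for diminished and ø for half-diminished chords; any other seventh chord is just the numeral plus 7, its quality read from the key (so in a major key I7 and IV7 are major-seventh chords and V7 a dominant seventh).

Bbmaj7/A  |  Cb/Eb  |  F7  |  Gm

I42 - bII6 - V7 - vi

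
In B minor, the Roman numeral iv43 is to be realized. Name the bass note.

B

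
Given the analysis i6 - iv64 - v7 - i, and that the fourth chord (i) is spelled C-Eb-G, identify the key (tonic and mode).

C minor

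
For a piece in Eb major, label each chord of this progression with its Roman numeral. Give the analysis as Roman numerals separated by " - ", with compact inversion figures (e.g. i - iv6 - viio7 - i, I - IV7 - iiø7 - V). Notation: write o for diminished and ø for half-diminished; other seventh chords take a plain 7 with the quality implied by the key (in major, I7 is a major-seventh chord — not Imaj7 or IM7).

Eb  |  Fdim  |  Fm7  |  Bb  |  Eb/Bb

Eb has root Eb, degree 1 in Eb major, so I.
Fdim is non-diatonic — iio, a mixture chord from Eb minor.
Fm7: minor seventh chord on F = scale degree 2 → ii7.
Bb has root Bb, degree 5 in Eb major, so V.
Eb/Bb: root Eb is the tonic; major triad there is I64.

I - iio - ii7 - V - I64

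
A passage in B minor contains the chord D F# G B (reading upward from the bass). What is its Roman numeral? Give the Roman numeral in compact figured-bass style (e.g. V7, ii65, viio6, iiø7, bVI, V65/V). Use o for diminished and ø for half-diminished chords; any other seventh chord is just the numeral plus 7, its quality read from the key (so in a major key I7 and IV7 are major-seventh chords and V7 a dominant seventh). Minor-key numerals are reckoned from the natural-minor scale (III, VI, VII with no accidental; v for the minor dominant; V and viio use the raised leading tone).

Stacked in thirds the chord is G-B-D-F#: a major seventh chord on G.
G is scale degree 6 in B minor, and a major seventh chord on that degree is written VI7.
With D in the bass the chord is in second inversion, so the figured bass is 43.

VI43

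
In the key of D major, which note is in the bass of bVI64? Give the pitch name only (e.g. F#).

bVI in D major has root Bb; the chord is Bb-D-F.
The figure 64 means second inversion — the fifth is in the bass.

F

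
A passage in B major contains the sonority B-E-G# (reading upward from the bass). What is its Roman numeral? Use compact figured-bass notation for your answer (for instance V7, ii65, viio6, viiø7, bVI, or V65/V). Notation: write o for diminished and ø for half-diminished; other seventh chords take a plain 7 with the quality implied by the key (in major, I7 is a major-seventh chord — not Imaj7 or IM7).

IV64

The pitches E-G#-B form a major triad rooted on E.
In B major, E is the subdominant; the diatonic major triad there is IV.
With B in the bass the chord is in second inversion, so the figured bass is 64.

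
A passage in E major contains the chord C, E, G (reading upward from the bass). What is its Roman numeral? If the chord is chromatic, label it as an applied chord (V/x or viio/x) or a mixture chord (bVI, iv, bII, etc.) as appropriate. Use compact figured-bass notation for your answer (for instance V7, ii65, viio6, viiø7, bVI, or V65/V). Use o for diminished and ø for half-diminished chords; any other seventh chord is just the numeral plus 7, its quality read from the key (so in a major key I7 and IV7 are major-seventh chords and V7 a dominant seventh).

bVI

The pitches C-E-G form a major triad rooted on C.
C is the lowered sixth degree of E major (diatonic 6 would be C#). This is a major triad on the lowered sixth degree, borrowed from the parallel minor.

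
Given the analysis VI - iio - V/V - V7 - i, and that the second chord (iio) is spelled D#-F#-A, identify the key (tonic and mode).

C# minor

The anchor chord is a diminished triad on D#, labeled iio.
If D# is scale degree 2 and the mode makes that degree carry a diminished triad, the tonic is C# and the mode is minor.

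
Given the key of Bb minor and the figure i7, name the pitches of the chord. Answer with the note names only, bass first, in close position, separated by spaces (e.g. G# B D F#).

Bb Db F Ab

In Bb minor, scale degree 1 is Bb, and the diatonic chord built there is a minor seventh chord.
That chord is spelled Bb-Db-F-Ab.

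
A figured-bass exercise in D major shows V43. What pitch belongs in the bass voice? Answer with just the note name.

V in D major has root A; the chord is A-C#-E-G.
The figure 43 means second inversion — the fifth is in the bass.

E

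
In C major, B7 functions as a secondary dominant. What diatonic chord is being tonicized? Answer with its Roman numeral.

iii

The chord is a dominant seventh chord on B.
A dominant resolves down a perfect fifth: B → E. In C major, E is scale degree 3, i.e. iii.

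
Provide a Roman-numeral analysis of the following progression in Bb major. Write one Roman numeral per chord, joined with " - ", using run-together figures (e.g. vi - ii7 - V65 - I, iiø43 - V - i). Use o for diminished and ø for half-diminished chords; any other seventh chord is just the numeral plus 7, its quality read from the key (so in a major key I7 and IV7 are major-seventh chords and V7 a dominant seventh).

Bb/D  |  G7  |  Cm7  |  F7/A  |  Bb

I6 - V7/ii - ii7 - V65 - I

Bb/D: root Bb is the tonic; major triad there is I6.
G7: chromatic; G is V of ii, so V7/ii.
Cm7 has root C, degree 2 in Bb major, so ii7.
F7/A: dominant seventh chord on F = scale degree 5 → V65.
Bb: major triad on Bb = scale degree 1 → I.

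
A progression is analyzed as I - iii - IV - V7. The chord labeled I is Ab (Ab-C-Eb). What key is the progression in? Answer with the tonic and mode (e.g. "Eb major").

Ab major

The anchor chord is a major triad on Ab, labeled I.
If Ab is scale degree 1 and the mode makes that degree carry a major triad, the tonic is Ab and the mode is major.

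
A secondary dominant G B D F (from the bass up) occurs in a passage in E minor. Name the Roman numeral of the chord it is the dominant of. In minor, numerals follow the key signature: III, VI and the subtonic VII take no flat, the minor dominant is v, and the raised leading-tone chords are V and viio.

The chord is a dominant seventh chord on G.
A dominant resolves down a perfect fifth: G → C. In E minor, C is scale degree 6, i.e. VI.

VI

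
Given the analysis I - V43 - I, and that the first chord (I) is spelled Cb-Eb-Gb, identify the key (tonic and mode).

Cb major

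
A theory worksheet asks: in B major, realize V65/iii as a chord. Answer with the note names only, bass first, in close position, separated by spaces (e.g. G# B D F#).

V65/iii is a secondary dominant — the dominant seventh of iii. iii in B major is D#, so the applied chord's root is A#, a perfect fifth above.
Building a dominant seventh chord on A# gives A#-C##-E#-G#.
With the 65 figure the chord is in first inversion; from the bass C## upward in close position it reads C##-E#-G#-A#.

C## E# G# A#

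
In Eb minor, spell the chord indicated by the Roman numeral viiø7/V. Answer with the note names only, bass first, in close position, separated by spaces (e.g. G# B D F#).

The slash marks an applied leading-tone chord: viio of V. In Eb minor, V is Bb, so the leading tone to it is A, a half step below.
Building a half-diminished seventh chord on A gives A-C-Eb-G.

A C Eb G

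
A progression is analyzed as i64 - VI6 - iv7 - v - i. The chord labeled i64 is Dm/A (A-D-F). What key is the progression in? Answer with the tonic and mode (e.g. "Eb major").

i64 is given as A-D-F — a minor triad with root D.
If D is scale degree 1 and the mode makes that degree carry a minor triad, the tonic is D and the mode is minor.

D minor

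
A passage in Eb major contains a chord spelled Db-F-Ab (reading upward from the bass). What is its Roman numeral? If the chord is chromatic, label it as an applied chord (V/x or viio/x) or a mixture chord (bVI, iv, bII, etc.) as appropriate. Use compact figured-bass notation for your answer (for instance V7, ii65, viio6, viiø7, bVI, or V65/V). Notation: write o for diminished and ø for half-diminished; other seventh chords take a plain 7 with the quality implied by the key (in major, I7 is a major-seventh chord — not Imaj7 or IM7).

bVII

The pitches Db-F-Ab form a major triad rooted on Db.
Db is the lowered seventh degree of Eb major (diatonic 7 would be D). This is a major triad on the lowered seventh degree (the subtonic), borrowed from the parallel minor.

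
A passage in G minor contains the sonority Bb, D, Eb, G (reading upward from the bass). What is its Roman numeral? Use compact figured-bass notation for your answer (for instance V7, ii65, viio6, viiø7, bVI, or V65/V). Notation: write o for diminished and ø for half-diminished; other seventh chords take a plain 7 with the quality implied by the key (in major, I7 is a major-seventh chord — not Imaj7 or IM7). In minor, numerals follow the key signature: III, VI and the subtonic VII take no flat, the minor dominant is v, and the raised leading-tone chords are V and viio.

The pitches Eb-G-Bb-D form a major seventh chord rooted on Eb.
In G minor, Eb is the submediant; the diatonic major seventh chord there is VI7.
With Bb in the bass the chord is in second inversion, so the figured bass is 43.

VI43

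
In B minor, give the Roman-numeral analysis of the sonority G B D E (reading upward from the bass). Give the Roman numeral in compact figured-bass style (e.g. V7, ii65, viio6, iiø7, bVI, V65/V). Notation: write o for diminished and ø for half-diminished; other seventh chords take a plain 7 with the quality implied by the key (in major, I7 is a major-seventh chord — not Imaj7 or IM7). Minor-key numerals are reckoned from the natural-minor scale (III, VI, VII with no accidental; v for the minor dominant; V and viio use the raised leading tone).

Stacked in thirds the chord is E-G-B-D: a minor seventh chord on E.
E is scale degree 4 in B minor, and a minor seventh chord on that degree is written iv7.
With G in the bass the chord is in first inversion, so the figured bass is 65.

iv65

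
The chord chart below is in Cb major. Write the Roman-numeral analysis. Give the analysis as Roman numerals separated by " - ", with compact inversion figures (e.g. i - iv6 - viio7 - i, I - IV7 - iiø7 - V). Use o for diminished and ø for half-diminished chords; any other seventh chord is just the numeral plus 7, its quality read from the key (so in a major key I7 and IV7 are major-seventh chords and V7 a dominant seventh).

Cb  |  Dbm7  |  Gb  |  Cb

I - ii7 - V - I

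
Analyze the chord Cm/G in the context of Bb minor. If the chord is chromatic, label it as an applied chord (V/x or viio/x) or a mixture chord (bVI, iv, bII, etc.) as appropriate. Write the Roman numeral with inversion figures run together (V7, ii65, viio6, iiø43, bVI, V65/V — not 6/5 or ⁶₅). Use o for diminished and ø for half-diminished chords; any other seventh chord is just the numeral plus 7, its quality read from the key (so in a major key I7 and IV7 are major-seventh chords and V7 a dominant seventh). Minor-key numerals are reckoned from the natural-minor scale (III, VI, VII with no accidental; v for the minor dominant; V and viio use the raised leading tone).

Stacked in thirds the chord is C-Eb-G: a minor triad on C.
C is the second degree of Bb minor. This is the minor supertonic, borrowed from the parallel major (the Dorian ii).
With G in the bass the chord is in second inversion, so the figured bass is 64.

ii64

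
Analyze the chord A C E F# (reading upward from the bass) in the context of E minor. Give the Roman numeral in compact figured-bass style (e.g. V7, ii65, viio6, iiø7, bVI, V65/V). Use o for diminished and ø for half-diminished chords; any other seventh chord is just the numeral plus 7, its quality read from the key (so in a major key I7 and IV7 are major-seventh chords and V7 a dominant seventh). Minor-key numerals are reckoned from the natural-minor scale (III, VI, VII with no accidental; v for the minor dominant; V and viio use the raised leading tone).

iiø65

Stacked in thirds the chord is F#-A-C-E: a half-diminished seventh chord on F#.
In E minor, F# is the supertonic; the diatonic half-diminished seventh chord there is iiø7.
With A in the bass the chord is in first inversion, so the figured bass is 65.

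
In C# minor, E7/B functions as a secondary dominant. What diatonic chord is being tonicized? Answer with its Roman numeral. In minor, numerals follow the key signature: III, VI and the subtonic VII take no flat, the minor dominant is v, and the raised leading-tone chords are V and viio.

VI

The chord is a dominant seventh chord on E.
A dominant resolves down a perfect fifth: E → A. In C# minor, A is scale degree 6, i.e. VI.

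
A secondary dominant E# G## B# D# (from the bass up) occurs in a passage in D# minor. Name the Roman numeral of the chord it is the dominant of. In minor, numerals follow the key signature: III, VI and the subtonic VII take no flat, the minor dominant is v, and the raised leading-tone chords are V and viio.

V

The chord is a dominant seventh chord on E#.
A dominant resolves down a perfect fifth: E# → A#. In D# minor, A# is scale degree 5, i.e. V.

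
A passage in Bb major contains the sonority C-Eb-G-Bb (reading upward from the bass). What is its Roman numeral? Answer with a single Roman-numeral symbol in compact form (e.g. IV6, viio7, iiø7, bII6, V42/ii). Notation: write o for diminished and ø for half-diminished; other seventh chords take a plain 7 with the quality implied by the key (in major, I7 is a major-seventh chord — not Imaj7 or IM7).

ii7

Stacked in thirds the chord is C-Eb-G-Bb: a minor seventh chord on C.
C is scale degree 2 in Bb major, and a minor seventh chord on that degree is written ii7.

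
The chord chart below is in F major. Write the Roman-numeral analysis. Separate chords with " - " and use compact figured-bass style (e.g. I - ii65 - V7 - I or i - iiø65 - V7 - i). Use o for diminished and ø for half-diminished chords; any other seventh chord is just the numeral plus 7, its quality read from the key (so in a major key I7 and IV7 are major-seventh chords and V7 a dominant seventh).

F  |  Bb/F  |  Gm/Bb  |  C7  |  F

I - IV64 - ii6 - V7 - I

F has root F, degree 1 in F major, so I.
Bb/F: root Bb is the subdominant; major triad there is IV64.
Gm/Bb: root G is the supertonic; minor triad there is ii6.
C7 has root C, degree 5 in F major, so V7.
F: major triad on F = scale degree 1 → I.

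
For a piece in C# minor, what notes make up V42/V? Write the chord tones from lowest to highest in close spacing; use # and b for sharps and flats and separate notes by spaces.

C# D# F## A#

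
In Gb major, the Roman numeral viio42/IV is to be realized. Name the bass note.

Abb

The applied chord viio42/IV is rooted on Bb: Bb-Db-Fb-Abb.
The figure 42 means third inversion — the seventh is in the bass.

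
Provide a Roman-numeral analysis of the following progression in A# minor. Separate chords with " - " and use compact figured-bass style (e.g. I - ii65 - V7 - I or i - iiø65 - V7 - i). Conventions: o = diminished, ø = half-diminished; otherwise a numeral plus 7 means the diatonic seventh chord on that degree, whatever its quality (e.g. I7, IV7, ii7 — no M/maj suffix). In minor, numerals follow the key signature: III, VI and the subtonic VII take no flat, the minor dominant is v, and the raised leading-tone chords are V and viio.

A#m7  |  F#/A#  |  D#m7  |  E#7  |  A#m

i7 - VI6 - iv7 - V7 - i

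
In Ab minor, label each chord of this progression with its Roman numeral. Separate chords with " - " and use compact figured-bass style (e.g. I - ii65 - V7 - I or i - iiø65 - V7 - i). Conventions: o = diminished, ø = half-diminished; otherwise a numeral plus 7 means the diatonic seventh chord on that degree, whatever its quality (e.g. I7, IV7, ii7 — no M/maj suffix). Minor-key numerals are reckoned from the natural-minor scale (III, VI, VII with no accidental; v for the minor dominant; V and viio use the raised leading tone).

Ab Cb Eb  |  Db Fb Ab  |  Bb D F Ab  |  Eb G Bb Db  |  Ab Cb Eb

i - iv - V7/V - V7 - i

Ab-Cb-Eb: minor triad on Ab = scale degree 1 → i.
Db-Fb-Ab: minor triad on Db = scale degree 4 → iv.
Bb-D-F-Ab: a dominant seventh chord on Bb, the applied dominant of V → V7/V.
Eb-G-Bb-Db: root Eb is the dominant; dominant seventh chord there is V7.
Ab-Cb-Eb has root Ab, degree 1 in Ab minor, so i.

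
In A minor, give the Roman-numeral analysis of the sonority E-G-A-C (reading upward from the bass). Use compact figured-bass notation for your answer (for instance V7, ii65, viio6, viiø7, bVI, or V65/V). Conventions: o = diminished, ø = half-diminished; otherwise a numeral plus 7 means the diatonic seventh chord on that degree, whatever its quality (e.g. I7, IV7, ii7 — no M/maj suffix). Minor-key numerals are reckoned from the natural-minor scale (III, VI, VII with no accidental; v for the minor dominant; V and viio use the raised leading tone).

The pitches A-C-E-G form a minor seventh chord rooted on A.
In A minor, A is the tonic; the diatonic minor seventh chord there is i7.
With E in the bass the chord is in second inversion, so the figured bass is 43.

i43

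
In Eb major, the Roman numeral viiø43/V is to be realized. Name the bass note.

The applied chord viiø43/V is rooted on A: A-C-Eb-G.
The figure 43 means second inversion — the fifth is in the bass.

Eb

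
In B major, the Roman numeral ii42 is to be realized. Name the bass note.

B

ii in B major has root C#; the chord is C#-E-G#-B.
The figure 42 means third inversion — the seventh is in the bass.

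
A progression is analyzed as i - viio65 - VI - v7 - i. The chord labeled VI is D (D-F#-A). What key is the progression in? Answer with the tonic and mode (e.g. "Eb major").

The chord D is a major triad rooted on D; its label is VI.
VI on D implies D is the submediant; that puts the tonic at F#, and the uppercase numeral fits minor mode.

F# minor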